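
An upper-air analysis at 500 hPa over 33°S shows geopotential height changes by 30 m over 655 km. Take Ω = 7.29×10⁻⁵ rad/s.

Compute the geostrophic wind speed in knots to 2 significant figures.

Coriolis parameter at 33°S:
f = 2Ω sin φ = 2 × 7.29×10⁻⁵ × sin 33° = 7.94×10⁻⁵ s⁻¹
Height gradient: |∂Z/∂n| = 30 m / 655000 m = 4.58×10⁻⁵
On a pressure surface, geostrophic balance gives V_g = (g/f)|∂Z/∂n|:
V_g = 9.81 × 4.58×10⁻⁵ / 7.94×10⁻⁵ = 5.66 m/s
Converting: 5.66 m/s × 1.944 = 11 knots

11 knots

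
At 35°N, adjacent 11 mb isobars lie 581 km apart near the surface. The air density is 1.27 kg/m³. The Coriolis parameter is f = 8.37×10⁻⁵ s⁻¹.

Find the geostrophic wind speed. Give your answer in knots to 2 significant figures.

Pressure gradient: |∂P/∂n| = 1100 Pa / 581000 m = 1.89×10⁻³ Pa/m
Geostrophic balance (pressure-gradient force = Coriolis force):
V_g = (1/(fρ)) |∂P/∂n| = 1.89×10⁻³ / (8.37×10⁻⁵ × 1.27) = 17.8 m/s
Converting: 17.8 m/s × 1.944 = 35 knots

35 knots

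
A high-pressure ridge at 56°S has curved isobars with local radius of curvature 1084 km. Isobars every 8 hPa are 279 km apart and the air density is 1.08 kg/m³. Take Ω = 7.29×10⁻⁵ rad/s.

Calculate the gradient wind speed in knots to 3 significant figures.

Coriolis parameter at 56°S:
f = 2Ω sin φ = 2 × 7.29×10⁻⁵ × sin 56° = 1.21×10⁻⁴ s⁻¹
Pressure gradient: |∂P/∂n| = 800 Pa / 279000 m = 2.87×10⁻³ Pa/m
Geostrophic speed: V_g = |∂P/∂n|/(fρ) = 2.87×10⁻³/(1.21×10⁻⁴ × 1.08) = 22.0 m/s
Around a high, pressure-gradient force acts outward with centrifugal, so Coriolis balances both:
fV = (1/ρ)|∂P/∂n| + V²/R  →  V² − fR·V + fR·V_g = 0
With fR = 1.21×10⁻⁴ × 1084×10³ m = 131 m/s:
V = [fR − √((fR)² − 4 fR V_g)]/2 = [131 − √(131² − 4×131×22)]/2 = 27.9 m/s
Supergeostrophic (V > V_g = 22 m/s), as expected around a high.
Converting: 27.9 m/s × 1.944 = 54.3 knots

54.3 knots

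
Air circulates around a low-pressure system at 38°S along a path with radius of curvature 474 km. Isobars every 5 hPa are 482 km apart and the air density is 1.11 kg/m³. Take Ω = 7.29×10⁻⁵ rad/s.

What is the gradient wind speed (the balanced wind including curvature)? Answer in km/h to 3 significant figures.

Coriolis parameter at 38°S:
f = 2Ω sin φ = 2 × 7.29×10⁻⁵ × sin 38° = 8.98×10⁻⁵ s⁻¹
Pressure gradient: |∂P/∂n| = 500 Pa / 482000 m = 1.04×10⁻³ Pa/m
Geostrophic speed: V_g = |∂P/∂n|/(fρ) = 1.04×10⁻³/(8.98×10⁻⁵ × 1.11) = 10.4 m/s
Around a low, centrifugal force acts outward with Coriolis, so pressure-gradient force balances both:
(1/ρ)|∂P/∂n| = fV + V²/R  →  V² + fR·V − fR·V_g = 0
With fR = 8.98×10⁻⁵ × 474×10³ m = 42.5 m/s:
V = [−fR + √((fR)² + 4 fR V_g)]/2 = [−42.5 + √(42.5² + 4×42.5×10.4)]/2 = 8.65 m/s
Subgeostrophic (V < V_g = 10.4 m/s), as expected around a low.
Converting: 8.65 m/s × 3.6 = 31.1 km/h

31.1 km/h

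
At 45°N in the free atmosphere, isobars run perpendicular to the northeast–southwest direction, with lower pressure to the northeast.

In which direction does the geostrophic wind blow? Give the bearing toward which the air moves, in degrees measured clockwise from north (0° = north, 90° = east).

135°

The pressure-gradient force points toward the northeast (bearing 045°).
Geostrophic balance: in the Northern Hemisphere the Coriolis force deflects motion to the right, so the geostrophic wind blows 90° to the right of the pressure-gradient force (low pressure on the left).
Rotating 045° by 90° clockwise gives 135° — the wind blows toward the southeast.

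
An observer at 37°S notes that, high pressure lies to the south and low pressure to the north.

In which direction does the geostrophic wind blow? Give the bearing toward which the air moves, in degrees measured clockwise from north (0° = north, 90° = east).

270°

The pressure-gradient force points toward the north (bearing 000°).
Geostrophic balance: in the Southern Hemisphere the Coriolis force deflects motion to the left, so the geostrophic wind blows 90° to the left of the pressure-gradient force (low pressure on the right).
Rotating 000° by 90° counterclockwise gives 270° — the wind blows toward the west.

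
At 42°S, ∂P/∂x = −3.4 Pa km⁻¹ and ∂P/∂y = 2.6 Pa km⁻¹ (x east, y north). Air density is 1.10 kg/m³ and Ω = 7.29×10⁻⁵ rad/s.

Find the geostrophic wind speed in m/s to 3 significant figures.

Coriolis parameter at 42°S:
f = 2Ω sin φ = 2 × 7.29×10⁻⁵ × sin 42° = 9.76×10⁻⁵ s⁻¹
In the Southern Hemisphere f is negative: f = −9.76×10⁻⁵ s⁻¹.
Component geostrophic relations (x east, y north):
u_g = −(1/(fρ)) ∂P/∂y,  v_g = (1/(fρ)) ∂P/∂x
u_g = −(2.6×10⁻³)/(−9.76×10⁻⁵ × 1.10) = 24.2 m/s;  v_g = (−3.4×10⁻³)/(−9.76×10⁻⁵ × 1.10) = 31.7 m/s
|V_g| = √(u_g² + v_g²) = 39.9 m/s

39.9 m/s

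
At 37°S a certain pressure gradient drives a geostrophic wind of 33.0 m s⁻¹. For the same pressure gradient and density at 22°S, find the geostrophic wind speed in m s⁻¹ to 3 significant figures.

With the same pressure gradient and density, V_g ∝ 1/f ∝ 1/sin φ.
V₂ = V₁ · sin φ₁ / sin φ₂ = 33.0 × sin 37° / sin 22°
V₂ = 33.0 × 0.6018/0.3746 = 53.0 m s⁻¹

53.0 m s⁻¹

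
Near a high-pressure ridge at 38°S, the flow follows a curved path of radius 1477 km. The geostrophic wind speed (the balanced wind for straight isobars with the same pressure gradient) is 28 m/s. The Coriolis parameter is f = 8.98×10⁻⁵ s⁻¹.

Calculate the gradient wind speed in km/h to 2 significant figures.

Around a high, pressure-gradient force acts outward with centrifugal, so Coriolis balances both:
fV = (1/ρ)|∂P/∂n| + V²/R  →  V² − fR·V + fR·V_g = 0
With fR = 8.98×10⁻⁵ × 1477×10³ m = 133 m/s:
V = [fR − √((fR)² − 4 fR V_g)]/2 = [133 − √(133² − 4×133×28)]/2 = 40.2 m/s
Supergeostrophic (V > V_g = 28 m/s), as expected around a high.
Converting: 40.2 m/s × 3.6 = 140 km/h

140 km/h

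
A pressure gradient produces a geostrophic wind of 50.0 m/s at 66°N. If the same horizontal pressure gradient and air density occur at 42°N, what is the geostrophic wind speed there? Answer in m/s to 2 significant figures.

With the same pressure gradient and density, V_g ∝ 1/f ∝ 1/sin φ.
V₂ = V₁ · sin φ₁ / sin φ₂ = 50.0 × sin 66° / sin 42°
V₂ = 50.0 × 0.9135/0.6691 = 68 m/s

68 m/s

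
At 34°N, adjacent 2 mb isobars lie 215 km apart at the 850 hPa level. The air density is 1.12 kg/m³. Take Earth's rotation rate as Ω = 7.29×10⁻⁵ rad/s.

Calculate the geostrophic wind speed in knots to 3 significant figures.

Coriolis parameter at 34°N:
f = 2Ω sin φ = 2 × 7.29×10⁻⁵ × sin 34° = 8.15×10⁻⁵ s⁻¹
Pressure gradient: |∂P/∂n| = 200 Pa / 215000 m = 9.30×10⁻⁴ Pa/m
Geostrophic balance (pressure-gradient force = Coriolis force):
V_g = (1/(fρ)) |∂P/∂n| = 9.30×10⁻⁴ / (8.15×10⁻⁵ × 1.12) = 10.2 m/s
Converting: 10.2 m/s × 1.944 = 19.8 knots

19.8 knots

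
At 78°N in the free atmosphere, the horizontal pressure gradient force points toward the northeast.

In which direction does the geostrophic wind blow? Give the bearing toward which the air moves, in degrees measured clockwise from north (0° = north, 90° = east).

135°

The pressure-gradient force points toward the northeast (bearing 045°).
Geostrophic balance: in the Northern Hemisphere the Coriolis force deflects motion to the right, so the geostrophic wind blows 90° to the right of the pressure-gradient force (low pressure on the left).
Rotating 045° by 90° clockwise gives 135° — the wind blows toward the southeast.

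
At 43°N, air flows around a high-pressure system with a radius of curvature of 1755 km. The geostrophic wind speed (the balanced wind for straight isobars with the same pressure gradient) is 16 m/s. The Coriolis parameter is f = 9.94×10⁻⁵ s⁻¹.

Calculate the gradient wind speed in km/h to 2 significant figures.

Around a high, pressure-gradient force acts outward with centrifugal, so Coriolis balances both:
fV = (1/ρ)|∂P/∂n| + V²/R  →  V² − fR·V + fR·V_g = 0
With fR = 9.94×10⁻⁵ × 1755×10³ m = 174 m/s:
V = [fR − √((fR)² − 4 fR V_g)]/2 = [174 − √(174² − 4×174×16)]/2 = 17.8 m/s
Supergeostrophic (V > V_g = 16 m/s), as expected around a high.
Converting: 17.8 m/s × 3.6 = 64 km/h

64 km/h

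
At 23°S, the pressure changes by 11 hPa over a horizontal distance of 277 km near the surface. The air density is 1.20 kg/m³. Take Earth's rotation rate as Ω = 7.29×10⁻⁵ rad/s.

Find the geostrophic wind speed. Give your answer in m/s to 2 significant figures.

Coriolis parameter at 23°S:
f = 2Ω sin φ = 2 × 7.29×10⁻⁵ × sin 23° = 5.70×10⁻⁵ s⁻¹
Pressure gradient: |∂P/∂n| = 1100 Pa / 277000 m = 3.97×10⁻³ Pa/m
Geostrophic balance (pressure-gradient force = Coriolis force):
V_g = (1/(fρ)) |∂P/∂n| = 3.97×10⁻³ / (5.70×10⁻⁵ × 1.20) = 58.1 m/s

58 m/s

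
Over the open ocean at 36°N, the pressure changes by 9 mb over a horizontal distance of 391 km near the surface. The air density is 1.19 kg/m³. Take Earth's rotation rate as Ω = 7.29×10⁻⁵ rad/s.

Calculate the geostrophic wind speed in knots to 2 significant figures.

Coriolis parameter at 36°N:
f = 2Ω sin φ = 2 × 7.29×10⁻⁵ × sin 36° = 8.57×10⁻⁵ s⁻¹
Pressure gradient: |∂P/∂n| = 900 Pa / 391000 m = 2.30×10⁻³ Pa/m
Geostrophic balance (pressure-gradient force = Coriolis force):
V_g = (1/(fρ)) |∂P/∂n| = 2.30×10⁻³ / (8.57×10⁻⁵ × 1.19) = 22.6 m/s
Converting: 22.6 m/s × 1.944 = 44 knots

44 knots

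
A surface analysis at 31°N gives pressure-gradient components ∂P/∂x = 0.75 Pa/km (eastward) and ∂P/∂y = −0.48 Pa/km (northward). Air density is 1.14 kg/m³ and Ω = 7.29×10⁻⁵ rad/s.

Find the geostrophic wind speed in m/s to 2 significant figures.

10 m/s

Coriolis parameter at 31°N:
f = 2Ω sin φ = 2 × 7.29×10⁻⁵ × sin 31° = 7.51×10⁻⁵ s⁻¹
Component geostrophic relations (x east, y north):
u_g = −(1/(fρ)) ∂P/∂y,  v_g = (1/(fρ)) ∂P/∂x
u_g = −(−0.48×10⁻³)/(7.51×10⁻⁵ × 1.14) = 5.61 m/s;  v_g = (0.75×10⁻³)/(7.51×10⁻⁵ × 1.14) = 8.76 m/s
|V_g| = √(u_g² + v_g²) = 10.4 m/s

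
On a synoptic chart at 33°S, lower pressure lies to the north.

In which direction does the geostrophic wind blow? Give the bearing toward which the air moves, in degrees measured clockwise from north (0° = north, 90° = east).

The pressure-gradient force points toward the north (bearing 000°).
Geostrophic balance: in the Southern Hemisphere the Coriolis force deflects motion to the left, so the geostrophic wind blows 90° to the left of the pressure-gradient force (low pressure on the right).
Rotating 000° by 90° counterclockwise gives 270° — the wind blows toward the west.

270°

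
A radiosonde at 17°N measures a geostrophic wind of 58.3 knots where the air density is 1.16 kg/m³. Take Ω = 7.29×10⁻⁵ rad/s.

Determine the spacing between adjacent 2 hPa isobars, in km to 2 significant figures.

Coriolis parameter at 17°N:
f = 2Ω sin φ = 2 × 7.29×10⁻⁵ × sin 17° = 4.26×10⁻⁵ s⁻¹
Wind speed in SI: 58.3 knots = 30.0 m/s
Geostrophic balance rearranged: |∂P/∂n| = f ρ V_g
|∂P/∂n| = 4.26×10⁻⁵ × 1.16 × 30.0 = 1.48×10⁻³ Pa/m
Isobar spacing: Δn = ΔP/|∂P/∂n| = 200 Pa / 1.48×10⁻³ Pa/m = 134857 m ≈ 130 km

130 km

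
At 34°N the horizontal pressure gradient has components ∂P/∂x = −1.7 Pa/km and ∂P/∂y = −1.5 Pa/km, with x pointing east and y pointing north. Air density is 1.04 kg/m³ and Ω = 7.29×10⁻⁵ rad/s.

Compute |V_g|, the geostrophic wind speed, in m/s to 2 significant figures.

27 m/s

Coriolis parameter at 34°N:
f = 2Ω sin φ = 2 × 7.29×10⁻⁵ × sin 34° = 8.15×10⁻⁵ s⁻¹
Component geostrophic relations (x east, y north):
u_g = −(1/(fρ)) ∂P/∂y,  v_g = (1/(fρ)) ∂P/∂x
u_g = −(−1.5×10⁻³)/(8.15×10⁻⁵ × 1.04) = 17.7 m/s;  v_g = (−1.7×10⁻³)/(8.15×10⁻⁵ × 1.04) = −20.0 m/s
|V_g| = √(u_g² + v_g²) = 26.7 m/s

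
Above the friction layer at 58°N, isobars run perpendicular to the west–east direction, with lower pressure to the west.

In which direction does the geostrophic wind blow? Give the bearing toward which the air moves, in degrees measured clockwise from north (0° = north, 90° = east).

000°

The pressure-gradient force points toward the west (bearing 270°).
Geostrophic balance: in the Northern Hemisphere the Coriolis force deflects motion to the right, so the geostrophic wind blows 90° to the right of the pressure-gradient force (low pressure on the left).
Rotating 270° by 90° clockwise gives 000° — the wind blows toward the north.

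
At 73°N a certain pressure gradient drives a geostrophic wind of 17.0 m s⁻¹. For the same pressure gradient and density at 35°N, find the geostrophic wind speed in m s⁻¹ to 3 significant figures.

28.3 m s⁻¹

With the same pressure gradient and density, V_g ∝ 1/f ∝ 1/sin φ.
V₂ = V₁ · sin φ₁ / sin φ₂ = 17.0 × sin 73° / sin 35°
V₂ = 17.0 × 0.9563/0.5736 = 28.3 m s⁻¹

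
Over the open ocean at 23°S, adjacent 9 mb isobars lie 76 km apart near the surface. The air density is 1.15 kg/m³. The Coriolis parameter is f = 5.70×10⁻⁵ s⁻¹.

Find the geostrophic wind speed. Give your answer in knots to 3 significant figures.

351 knots

Pressure gradient: |∂P/∂n| = 900 Pa / 76000 m = 1.18×10⁻² Pa/m
Geostrophic balance (pressure-gradient force = Coriolis force):
V_g = (1/(fρ)) |∂P/∂n| = 1.18×10⁻² / (5.70×10⁻⁵ × 1.15) = 181 m/s
Converting: 181 m/s × 1.944 = 351 knots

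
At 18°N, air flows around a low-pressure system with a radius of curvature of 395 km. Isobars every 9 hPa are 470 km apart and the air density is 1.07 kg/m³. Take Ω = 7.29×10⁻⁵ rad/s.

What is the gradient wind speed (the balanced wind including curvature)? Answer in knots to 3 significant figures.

Coriolis parameter at 18°N:
f = 2Ω sin φ = 2 × 7.29×10⁻⁵ × sin 18° = 4.51×10⁻⁵ s⁻¹
Pressure gradient: |∂P/∂n| = 900 Pa / 470000 m = 1.91×10⁻³ Pa/m
Geostrophic speed: V_g = |∂P/∂n|/(fρ) = 1.91×10⁻³/(4.51×10⁻⁵ × 1.07) = 39.7 m/s
Around a low, centrifugal force acts outward with Coriolis, so pressure-gradient force balances both:
(1/ρ)|∂P/∂n| = fV + V²/R  →  V² + fR·V − fR·V_g = 0
With fR = 4.51×10⁻⁵ × 395×10³ m = 17.8 m/s:
V = [−fR + √((fR)² + 4 fR V_g)]/2 = [−17.8 + √(17.8² + 4×17.8×39.7)]/2 = 19.1 m/s
Subgeostrophic (V < V_g = 39.7 m/s), as expected around a low.
Converting: 19.1 m/s × 1.944 = 37.2 knots

37.2 knots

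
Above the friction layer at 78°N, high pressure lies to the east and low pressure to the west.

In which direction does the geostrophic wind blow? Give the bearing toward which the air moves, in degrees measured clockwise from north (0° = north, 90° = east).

000°

The pressure-gradient force points toward the west (bearing 270°).
Geostrophic balance: in the Northern Hemisphere the Coriolis force deflects motion to the right, so the geostrophic wind blows 90° to the right of the pressure-gradient force (low pressure on the left).
Rotating 270° by 90° clockwise gives 000° — the wind blows toward the north.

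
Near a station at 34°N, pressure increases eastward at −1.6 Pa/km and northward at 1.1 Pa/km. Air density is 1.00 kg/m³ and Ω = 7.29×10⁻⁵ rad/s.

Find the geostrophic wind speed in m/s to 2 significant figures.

24 m/s

Coriolis parameter at 34°N:
f = 2Ω sin φ = 2 × 7.29×10⁻⁵ × sin 34° = 8.15×10⁻⁵ s⁻¹
Component geostrophic relations (x east, y north):
u_g = −(1/(fρ)) ∂P/∂y,  v_g = (1/(fρ)) ∂P/∂x
u_g = −(1.1×10⁻³)/(8.15×10⁻⁵ × 1.00) = −13.5 m/s;  v_g = (−1.6×10⁻³)/(8.15×10⁻⁵ × 1.00) = −19.6 m/s
|V_g| = √(u_g² + v_g²) = 23.8 m/s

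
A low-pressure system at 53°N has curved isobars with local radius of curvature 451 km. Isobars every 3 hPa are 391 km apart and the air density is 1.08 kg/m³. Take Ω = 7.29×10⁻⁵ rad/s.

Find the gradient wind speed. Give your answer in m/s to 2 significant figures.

5.5 m/s

Coriolis parameter at 53°N:
f = 2Ω sin φ = 2 × 7.29×10⁻⁵ × sin 53° = 1.16×10⁻⁴ s⁻¹
Pressure gradient: |∂P/∂n| = 300 Pa / 391000 m = 7.67×10⁻⁴ Pa/m
Geostrophic speed: V_g = |∂P/∂n|/(fρ) = 7.67×10⁻⁴/(1.16×10⁻⁴ × 1.08) = 6.10 m/s
Around a low, centrifugal force acts outward with Coriolis, so pressure-gradient force balances both:
(1/ρ)|∂P/∂n| = fV + V²/R  →  V² + fR·V − fR·V_g = 0
With fR = 1.16×10⁻⁴ × 451×10³ m = 52.5 m/s:
V = [−fR + √((fR)² + 4 fR V_g)]/2 = [−52.5 + √(52.5² + 4×52.5×6.1)]/2 = 5.52 m/s
Subgeostrophic (V < V_g = 6.1 m/s), as expected around a low.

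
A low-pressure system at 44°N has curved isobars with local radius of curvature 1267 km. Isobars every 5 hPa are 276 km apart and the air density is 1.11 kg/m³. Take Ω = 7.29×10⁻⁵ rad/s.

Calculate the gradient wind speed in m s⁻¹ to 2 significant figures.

14 m s⁻¹

Coriolis parameter at 44°N:
f = 2Ω sin φ = 2 × 7.29×10⁻⁵ × sin 44° = 1.01×10⁻⁴ s⁻¹
Pressure gradient: |∂P/∂n| = 500 Pa / 276000 m = 1.81×10⁻³ Pa/m
Geostrophic speed: V_g = |∂P/∂n|/(fρ) = 1.81×10⁻³/(1.01×10⁻⁴ × 1.11) = 16.1 m/s
Around a low, centrifugal force acts outward with Coriolis, so pressure-gradient force balances both:
(1/ρ)|∂P/∂n| = fV + V²/R  →  V² + fR·V − fR·V_g = 0
With fR = 1.01×10⁻⁴ × 1267×10³ m = 128 m/s:
V = [−fR + √((fR)² + 4 fR V_g)]/2 = [−128 + √(128² + 4×128×16.1)]/2 = 14.5 m/s
Subgeostrophic (V < V_g = 16.1 m/s), as expected around a low.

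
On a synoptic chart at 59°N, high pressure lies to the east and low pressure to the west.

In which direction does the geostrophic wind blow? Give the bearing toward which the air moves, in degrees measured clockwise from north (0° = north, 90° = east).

The pressure-gradient force points toward the west (bearing 270°).
Geostrophic balance: in the Northern Hemisphere the Coriolis force deflects motion to the right, so the geostrophic wind blows 90° to the right of the pressure-gradient force (low pressure on the left).
Rotating 270° by 90° clockwise gives 000° — the wind blows toward the north.

000°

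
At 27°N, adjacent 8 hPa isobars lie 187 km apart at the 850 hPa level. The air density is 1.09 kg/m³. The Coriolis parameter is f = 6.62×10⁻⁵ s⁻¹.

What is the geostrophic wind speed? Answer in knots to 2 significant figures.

Pressure gradient: |∂P/∂n| = 800 Pa / 187000 m = 4.28×10⁻³ Pa/m
Geostrophic balance (pressure-gradient force = Coriolis force):
V_g = (1/(fρ)) |∂P/∂n| = 4.28×10⁻³ / (6.62×10⁻⁵ × 1.09) = 59.3 m/s
Converting: 59.3 m/s × 1.944 = 120 knots

120 knots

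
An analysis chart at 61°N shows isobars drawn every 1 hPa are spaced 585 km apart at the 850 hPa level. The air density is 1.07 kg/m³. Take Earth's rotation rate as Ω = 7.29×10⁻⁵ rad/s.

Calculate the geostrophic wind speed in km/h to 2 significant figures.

Coriolis parameter at 61°N:
f = 2Ω sin φ = 2 × 7.29×10⁻⁵ × sin 61° = 1.28×10⁻⁴ s⁻¹
Pressure gradient: |∂P/∂n| = 100 Pa / 585000 m = 1.71×10⁻⁴ Pa/m
Geostrophic balance (pressure-gradient force = Coriolis force):
V_g = (1/(fρ)) |∂P/∂n| = 1.71×10⁻⁴ / (1.28×10⁻⁴ × 1.07) = 1.25 m/s
Converting: 1.25 m/s × 3.6 = 4.5 km/h

4.5 km/h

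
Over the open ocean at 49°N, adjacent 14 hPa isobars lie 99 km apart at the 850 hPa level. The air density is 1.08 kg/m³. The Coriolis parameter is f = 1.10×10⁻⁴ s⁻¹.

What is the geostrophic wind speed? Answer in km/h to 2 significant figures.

Pressure gradient: |∂P/∂n| = 1400 Pa / 99000 m = 1.41×10⁻² Pa/m
Geostrophic balance (pressure-gradient force = Coriolis force):
V_g = (1/(fρ)) |∂P/∂n| = 1.41×10⁻² / (1.10×10⁻⁴ × 1.08) = 119 m/s
Converting: 119 m/s × 3.6 = 430 km/h

430 km/h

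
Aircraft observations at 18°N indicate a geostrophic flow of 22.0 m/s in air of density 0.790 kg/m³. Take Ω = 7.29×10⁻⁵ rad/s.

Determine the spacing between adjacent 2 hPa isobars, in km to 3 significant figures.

255 km

Coriolis parameter at 18°N:
f = 2Ω sin φ = 2 × 7.29×10⁻⁵ × sin 18° = 4.51×10⁻⁵ s⁻¹
Geostrophic balance rearranged: |∂P/∂n| = f ρ V_g
|∂P/∂n| = 4.51×10⁻⁵ × 0.790 × 22.0 = 7.83×10⁻⁴ Pa/m
Isobar spacing: Δn = ΔP/|∂P/∂n| = 200 Pa / 7.83×10⁻⁴ Pa/m = 255411 m ≈ 255 km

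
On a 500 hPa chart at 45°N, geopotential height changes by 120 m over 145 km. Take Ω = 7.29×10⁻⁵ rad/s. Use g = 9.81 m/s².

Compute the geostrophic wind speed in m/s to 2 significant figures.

Coriolis parameter at 45°N:
f = 2Ω sin φ = 2 × 7.29×10⁻⁵ × sin 45° = 1.03×10⁻⁴ s⁻¹
Height gradient: |∂Z/∂n| = 120 m / 145000 m = 8.28×10⁻⁴
On a pressure surface, geostrophic balance gives V_g = (g/f)|∂Z/∂n|:
V_g = 9.81 × 8.28×10⁻⁴ / 1.03×10⁻⁴ = 78.7 m/s

79 m/s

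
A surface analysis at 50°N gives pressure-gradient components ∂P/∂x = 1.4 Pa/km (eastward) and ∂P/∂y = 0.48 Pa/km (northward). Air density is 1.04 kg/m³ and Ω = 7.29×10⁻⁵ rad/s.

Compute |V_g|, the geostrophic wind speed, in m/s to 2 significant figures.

13 m/s

Coriolis parameter at 50°N:
f = 2Ω sin φ = 2 × 7.29×10⁻⁵ × sin 50° = 1.12×10⁻⁴ s⁻¹
Component geostrophic relations (x east, y north):
u_g = −(1/(fρ)) ∂P/∂y,  v_g = (1/(fρ)) ∂P/∂x
u_g = −(0.48×10⁻³)/(1.12×10⁻⁴ × 1.04) = −4.13 m/s;  v_g = (1.4×10⁻³)/(1.12×10⁻⁴ × 1.04) = 12.1 m/s
|V_g| = √(u_g² + v_g²) = 12.7 m/s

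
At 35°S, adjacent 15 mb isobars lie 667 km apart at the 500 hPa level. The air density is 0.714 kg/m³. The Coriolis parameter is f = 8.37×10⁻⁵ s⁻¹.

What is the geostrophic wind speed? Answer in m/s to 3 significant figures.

37.6 m/s

Pressure gradient: |∂P/∂n| = 1500 Pa / 667000 m = 2.25×10⁻³ Pa/m
Geostrophic balance (pressure-gradient force = Coriolis force):
V_g = (1/(fρ)) |∂P/∂n| = 2.25×10⁻³ / (8.37×10⁻⁵ × 0.714) = 37.6 m/s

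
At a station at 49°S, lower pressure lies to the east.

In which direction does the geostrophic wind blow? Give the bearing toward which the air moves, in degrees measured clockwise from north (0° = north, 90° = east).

The pressure-gradient force points toward the east (bearing 090°).
Geostrophic balance: in the Southern Hemisphere the Coriolis force deflects motion to the left, so the geostrophic wind blows 90° to the left of the pressure-gradient force (low pressure on the right).
Rotating 090° by 90° counterclockwise gives 000° — the wind blows toward the north.

000°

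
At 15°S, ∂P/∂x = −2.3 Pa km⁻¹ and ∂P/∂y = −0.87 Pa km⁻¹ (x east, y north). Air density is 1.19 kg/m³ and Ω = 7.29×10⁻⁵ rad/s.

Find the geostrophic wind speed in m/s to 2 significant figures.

Coriolis parameter at 15°S:
f = 2Ω sin φ = 2 × 7.29×10⁻⁵ × sin 15° = 3.77×10⁻⁵ s⁻¹
In the Southern Hemisphere f is negative: f = −3.77×10⁻⁵ s⁻¹.
Component geostrophic relations (x east, y north):
u_g = −(1/(fρ)) ∂P/∂y,  v_g = (1/(fρ)) ∂P/∂x
u_g = −(−0.87×10⁻³)/(−3.77×10⁻⁵ × 1.19) = −19.4 m/s;  v_g = (−2.3×10⁻³)/(−3.77×10⁻⁵ × 1.19) = 51.2 m/s
|V_g| = √(u_g² + v_g²) = 54.8 m/s

55 m/s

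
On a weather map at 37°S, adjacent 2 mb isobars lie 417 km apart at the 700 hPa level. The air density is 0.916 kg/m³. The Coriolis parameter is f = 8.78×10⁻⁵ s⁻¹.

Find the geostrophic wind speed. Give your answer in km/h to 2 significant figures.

Pressure gradient: |∂P/∂n| = 200 Pa / 417000 m = 4.80×10⁻⁴ Pa/m
Geostrophic balance (pressure-gradient force = Coriolis force):
V_g = (1/(fρ)) |∂P/∂n| = 4.80×10⁻⁴ / (8.78×10⁻⁵ × 0.916) = 5.96 m/s
Converting: 5.96 m/s × 3.6 = 21 km/h

21 km/h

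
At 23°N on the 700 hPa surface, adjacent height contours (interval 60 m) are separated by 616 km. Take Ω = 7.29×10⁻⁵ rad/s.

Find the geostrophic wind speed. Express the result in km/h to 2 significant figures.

Coriolis parameter at 23°N:
f = 2Ω sin φ = 2 × 7.29×10⁻⁵ × sin 23° = 5.70×10⁻⁵ s⁻¹
Height gradient: |∂Z/∂n| = 60 m / 616000 m = 9.74×10⁻⁵
On a pressure surface, geostrophic balance gives V_g = (g/f)|∂Z/∂n|:
V_g = 9.81 × 9.74×10⁻⁵ / 5.70×10⁻⁵ = 16.8 m/s
Converting: 16.8 m/s × 3.6 = 60 km/h

60 km/h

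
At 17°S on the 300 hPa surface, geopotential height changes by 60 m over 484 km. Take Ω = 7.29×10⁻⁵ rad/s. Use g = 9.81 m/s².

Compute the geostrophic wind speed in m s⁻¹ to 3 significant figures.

28.5 m s⁻¹

Coriolis parameter at 17°S:
f = 2Ω sin φ = 2 × 7.29×10⁻⁵ × sin 17° = 4.26×10⁻⁵ s⁻¹
Height gradient: |∂Z/∂n| = 60 m / 484000 m = 1.24×10⁻⁴
On a pressure surface, geostrophic balance gives V_g = (g/f)|∂Z/∂n|:
V_g = 9.81 × 1.24×10⁻⁴ / 4.26×10⁻⁵ = 28.5 m/s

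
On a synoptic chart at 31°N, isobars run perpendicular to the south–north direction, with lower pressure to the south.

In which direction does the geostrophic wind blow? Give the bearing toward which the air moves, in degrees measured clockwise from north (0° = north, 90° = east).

The pressure-gradient force points toward the south (bearing 180°).
Geostrophic balance: in the Northern Hemisphere the Coriolis force deflects motion to the right, so the geostrophic wind blows 90° to the right of the pressure-gradient force (low pressure on the left).
Rotating 180° by 90° clockwise gives 270° — the wind blows toward the west.

270°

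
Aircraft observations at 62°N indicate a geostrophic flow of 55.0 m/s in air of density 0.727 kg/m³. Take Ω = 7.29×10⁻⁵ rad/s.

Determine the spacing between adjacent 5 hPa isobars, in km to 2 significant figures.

Coriolis parameter at 62°N:
f = 2Ω sin φ = 2 × 7.29×10⁻⁵ × sin 62° = 1.29×10⁻⁴ s⁻¹
Geostrophic balance rearranged: |∂P/∂n| = f ρ V_g
|∂P/∂n| = 1.29×10⁻⁴ × 0.727 × 55.0 = 5.15×10⁻³ Pa/m
Isobar spacing: Δn = ΔP/|∂P/∂n| = 500 Pa / 5.15×10⁻³ Pa/m = 97136 m ≈ 97 km

97 km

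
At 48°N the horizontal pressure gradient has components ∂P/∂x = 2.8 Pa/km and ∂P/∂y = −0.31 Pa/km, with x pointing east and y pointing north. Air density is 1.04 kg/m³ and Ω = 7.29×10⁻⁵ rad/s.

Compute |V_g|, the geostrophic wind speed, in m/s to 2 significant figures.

25 m/s

Coriolis parameter at 48°N:
f = 2Ω sin φ = 2 × 7.29×10⁻⁵ × sin 48° = 1.08×10⁻⁴ s⁻¹
Component geostrophic relations (x east, y north):
u_g = −(1/(fρ)) ∂P/∂y,  v_g = (1/(fρ)) ∂P/∂x
u_g = −(−0.31×10⁻³)/(1.08×10⁻⁴ × 1.04) = 2.75 m/s;  v_g = (2.8×10⁻³)/(1.08×10⁻⁴ × 1.04) = 24.8 m/s
|V_g| = √(u_g² + v_g²) = 25.0 m/s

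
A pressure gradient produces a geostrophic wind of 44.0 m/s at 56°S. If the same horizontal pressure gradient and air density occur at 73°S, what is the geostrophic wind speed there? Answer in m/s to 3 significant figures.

With the same pressure gradient and density, V_g ∝ 1/f ∝ 1/sin φ.
V₂ = V₁ · sin φ₁ / sin φ₂ = 44.0 × sin 56° / sin 73°
V₂ = 44.0 × 0.8290/0.9563 = 38.1 m/s

38.1 m/s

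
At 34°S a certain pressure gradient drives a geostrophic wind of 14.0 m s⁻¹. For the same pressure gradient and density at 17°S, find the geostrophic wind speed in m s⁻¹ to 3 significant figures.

26.8 m s⁻¹

With the same pressure gradient and density, V_g ∝ 1/f ∝ 1/sin φ.
V₂ = V₁ · sin φ₁ / sin φ₂ = 14.0 × sin 34° / sin 17°
V₂ = 14.0 × 0.5592/0.2924 = 26.8 m s⁻¹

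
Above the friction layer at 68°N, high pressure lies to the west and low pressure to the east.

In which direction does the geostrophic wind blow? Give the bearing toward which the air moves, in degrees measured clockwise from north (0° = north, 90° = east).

The pressure-gradient force points toward the east (bearing 090°).
Geostrophic balance: in the Northern Hemisphere the Coriolis force deflects motion to the right, so the geostrophic wind blows 90° to the right of the pressure-gradient force (low pressure on the left).
Rotating 090° by 90° clockwise gives 180° — the wind blows toward the south.

180°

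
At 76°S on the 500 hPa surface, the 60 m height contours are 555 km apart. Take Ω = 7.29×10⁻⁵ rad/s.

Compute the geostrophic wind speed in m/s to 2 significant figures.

7.5 m/s

Coriolis parameter at 76°S:
f = 2Ω sin φ = 2 × 7.29×10⁻⁵ × sin 76° = 1.41×10⁻⁴ s⁻¹
Height gradient: |∂Z/∂n| = 60 m / 555000 m = 1.08×10⁻⁴
On a pressure surface, geostrophic balance gives V_g = (g/f)|∂Z/∂n|:
V_g = 9.81 × 1.08×10⁻⁴ / 1.41×10⁻⁴ = 7.50 m/s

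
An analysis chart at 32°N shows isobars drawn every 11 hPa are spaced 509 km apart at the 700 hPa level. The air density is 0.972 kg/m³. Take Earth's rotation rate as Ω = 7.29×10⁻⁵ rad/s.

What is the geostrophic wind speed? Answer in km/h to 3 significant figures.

Coriolis parameter at 32°N:
f = 2Ω sin φ = 2 × 7.29×10⁻⁵ × sin 32° = 7.73×10⁻⁵ s⁻¹
Pressure gradient: |∂P/∂n| = 1100 Pa / 509000 m = 2.16×10⁻³ Pa/m
Geostrophic balance (pressure-gradient force = Coriolis force):
V_g = (1/(fρ)) |∂P/∂n| = 2.16×10⁻³ / (7.73×10⁻⁵ × 0.972) = 28.8 m/s
Converting: 28.8 m/s × 3.6 = 104 km/h

104 km/h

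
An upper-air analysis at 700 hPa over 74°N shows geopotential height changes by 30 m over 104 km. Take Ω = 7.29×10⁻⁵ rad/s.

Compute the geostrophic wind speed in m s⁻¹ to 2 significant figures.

20 m s⁻¹

Coriolis parameter at 74°N:
f = 2Ω sin φ = 2 × 7.29×10⁻⁵ × sin 74° = 1.40×10⁻⁴ s⁻¹
Height gradient: |∂Z/∂n| = 30 m / 104000 m = 2.88×10⁻⁴
On a pressure surface, geostrophic balance gives V_g = (g/f)|∂Z/∂n|:
V_g = 9.81 × 2.88×10⁻⁴ / 1.40×10⁻⁴ = 20.2 m/s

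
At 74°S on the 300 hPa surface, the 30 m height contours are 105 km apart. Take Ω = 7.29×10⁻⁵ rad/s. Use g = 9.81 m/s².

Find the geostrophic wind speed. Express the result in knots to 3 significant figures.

Coriolis parameter at 74°S:
f = 2Ω sin φ = 2 × 7.29×10⁻⁵ × sin 74° = 1.40×10⁻⁴ s⁻¹
Height gradient: |∂Z/∂n| = 30 m / 105000 m = 2.86×10⁻⁴
On a pressure surface, geostrophic balance gives V_g = (g/f)|∂Z/∂n|:
V_g = 9.81 × 2.86×10⁻⁴ / 1.40×10⁻⁴ = 20.0 m/s
Converting: 20.0 m/s × 1.944 = 38.9 knots

38.9 knots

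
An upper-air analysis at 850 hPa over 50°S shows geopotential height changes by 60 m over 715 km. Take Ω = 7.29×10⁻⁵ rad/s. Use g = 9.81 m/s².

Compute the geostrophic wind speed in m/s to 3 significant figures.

Coriolis parameter at 50°S:
f = 2Ω sin φ = 2 × 7.29×10⁻⁵ × sin 50° = 1.12×10⁻⁴ s⁻¹
Height gradient: |∂Z/∂n| = 60 m / 715000 m = 8.39×10⁻⁵
On a pressure surface, geostrophic balance gives V_g = (g/f)|∂Z/∂n|:
V_g = 9.81 × 8.39×10⁻⁵ / 1.12×10⁻⁴ = 7.37 m/s

7.37 m/s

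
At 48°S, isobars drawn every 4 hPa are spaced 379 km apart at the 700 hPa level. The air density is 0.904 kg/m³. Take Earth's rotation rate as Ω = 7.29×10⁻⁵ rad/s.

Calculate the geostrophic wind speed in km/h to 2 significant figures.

Coriolis parameter at 48°S:
f = 2Ω sin φ = 2 × 7.29×10⁻⁵ × sin 48° = 1.08×10⁻⁴ s⁻¹
Pressure gradient: |∂P/∂n| = 400 Pa / 379000 m = 1.06×10⁻³ Pa/m
Geostrophic balance (pressure-gradient force = Coriolis force):
V_g = (1/(fρ)) |∂P/∂n| = 1.06×10⁻³ / (1.08×10⁻⁴ × 0.904) = 10.8 m/s
Converting: 10.8 m/s × 3.6 = 39 km/h

39 km/h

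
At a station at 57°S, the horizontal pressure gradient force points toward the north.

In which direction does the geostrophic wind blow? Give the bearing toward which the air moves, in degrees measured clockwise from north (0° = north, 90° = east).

270°

The pressure-gradient force points toward the north (bearing 000°).
Geostrophic balance: in the Southern Hemisphere the Coriolis force deflects motion to the left, so the geostrophic wind blows 90° to the left of the pressure-gradient force (low pressure on the right).
Rotating 000° by 90° counterclockwise gives 270° — the wind blows toward the west.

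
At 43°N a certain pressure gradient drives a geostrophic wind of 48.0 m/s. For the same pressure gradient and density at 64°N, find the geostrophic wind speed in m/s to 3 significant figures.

With the same pressure gradient and density, V_g ∝ 1/f ∝ 1/sin φ.
V₂ = V₁ · sin φ₁ / sin φ₂ = 48.0 × sin 43° / sin 64°
V₂ = 48.0 × 0.6820/0.8988 = 36.4 m/s

36.4 m/s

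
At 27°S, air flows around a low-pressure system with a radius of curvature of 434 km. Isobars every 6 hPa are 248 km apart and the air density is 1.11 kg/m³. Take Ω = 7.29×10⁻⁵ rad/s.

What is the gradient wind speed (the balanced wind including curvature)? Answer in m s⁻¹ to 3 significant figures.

Coriolis parameter at 27°S:
f = 2Ω sin φ = 2 × 7.29×10⁻⁵ × sin 27° = 6.62×10⁻⁵ s⁻¹
Pressure gradient: |∂P/∂n| = 600 Pa / 248000 m = 2.42×10⁻³ Pa/m
Geostrophic speed: V_g = |∂P/∂n|/(fρ) = 2.42×10⁻³/(6.62×10⁻⁵ × 1.11) = 32.9 m/s
Around a low, centrifugal force acts outward with Coriolis, so pressure-gradient force balances both:
(1/ρ)|∂P/∂n| = fV + V²/R  →  V² + fR·V − fR·V_g = 0
With fR = 6.62×10⁻⁵ × 434×10³ m = 28.7 m/s:
V = [−fR + √((fR)² + 4 fR V_g)]/2 = [−28.7 + √(28.7² + 4×28.7×32.9)]/2 = 19.6 m/s
Subgeostrophic (V < V_g = 32.9 m/s), as expected around a low.

19.6 m s⁻¹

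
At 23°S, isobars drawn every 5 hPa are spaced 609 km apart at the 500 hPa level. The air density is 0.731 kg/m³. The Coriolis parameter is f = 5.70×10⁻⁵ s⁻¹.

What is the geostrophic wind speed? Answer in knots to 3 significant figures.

38.3 knots

Pressure gradient: |∂P/∂n| = 500 Pa / 609000 m = 8.21×10⁻⁴ Pa/m
Geostrophic balance (pressure-gradient force = Coriolis force):
V_g = (1/(fρ)) |∂P/∂n| = 8.21×10⁻⁴ / (5.70×10⁻⁵ × 0.731) = 19.7 m/s
Converting: 19.7 m/s × 1.944 = 38.3 knots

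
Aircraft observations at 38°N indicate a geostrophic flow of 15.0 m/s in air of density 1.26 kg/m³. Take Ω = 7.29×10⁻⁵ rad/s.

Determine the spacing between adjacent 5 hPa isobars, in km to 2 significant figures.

290 km

Coriolis parameter at 38°N:
f = 2Ω sin φ = 2 × 7.29×10⁻⁵ × sin 38° = 8.98×10⁻⁵ s⁻¹
Geostrophic balance rearranged: |∂P/∂n| = f ρ V_g
|∂P/∂n| = 8.98×10⁻⁵ × 1.26 × 15.0 = 1.70×10⁻³ Pa/m
Isobar spacing: Δn = ΔP/|∂P/∂n| = 500 Pa / 1.70×10⁻³ Pa/m = 294719 m ≈ 290 km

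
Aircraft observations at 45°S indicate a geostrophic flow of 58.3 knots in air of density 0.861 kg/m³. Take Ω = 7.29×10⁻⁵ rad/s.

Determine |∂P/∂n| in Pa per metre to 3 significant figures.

2.66×10⁻³ Pa/m

Coriolis parameter at 45°S:
f = 2Ω sin φ = 2 × 7.29×10⁻⁵ × sin 45° = 1.03×10⁻⁴ s⁻¹
Wind speed in SI: 58.3 knots = 30.0 m/s
Geostrophic balance rearranged: |∂P/∂n| = f ρ V_g
|∂P/∂n| = 1.03×10⁻⁴ × 0.861 × 30.0 = 2.66×10⁻³ Pa/m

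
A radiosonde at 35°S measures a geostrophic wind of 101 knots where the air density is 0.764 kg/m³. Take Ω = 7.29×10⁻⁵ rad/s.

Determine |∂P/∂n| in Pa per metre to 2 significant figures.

Coriolis parameter at 35°S:
f = 2Ω sin φ = 2 × 7.29×10⁻⁵ × sin 35° = 8.36×10⁻⁵ s⁻¹
Wind speed in SI: 101 knots = 52.0 m/s
Geostrophic balance rearranged: |∂P/∂n| = f ρ V_g
|∂P/∂n| = 8.36×10⁻⁵ × 0.764 × 52.0 = 3.32×10⁻³ Pa/m

3.3×10⁻³ Pa/m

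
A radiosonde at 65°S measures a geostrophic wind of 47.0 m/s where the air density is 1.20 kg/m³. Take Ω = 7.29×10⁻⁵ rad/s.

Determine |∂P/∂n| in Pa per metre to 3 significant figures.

Coriolis parameter at 65°S:
f = 2Ω sin φ = 2 × 7.29×10⁻⁵ × sin 65° = 1.32×10⁻⁴ s⁻¹
Geostrophic balance rearranged: |∂P/∂n| = f ρ V_g
|∂P/∂n| = 1.32×10⁻⁴ × 1.20 × 47.0 = 7.45×10⁻³ Pa/m

7.45×10⁻³ Pa/m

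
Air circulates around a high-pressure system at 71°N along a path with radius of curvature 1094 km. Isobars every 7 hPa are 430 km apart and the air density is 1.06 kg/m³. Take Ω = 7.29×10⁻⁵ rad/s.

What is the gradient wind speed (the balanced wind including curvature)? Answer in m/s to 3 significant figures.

Coriolis parameter at 71°N:
f = 2Ω sin φ = 2 × 7.29×10⁻⁵ × sin 71° = 1.38×10⁻⁴ s⁻¹
Pressure gradient: |∂P/∂n| = 700 Pa / 430000 m = 1.63×10⁻³ Pa/m
Geostrophic speed: V_g = |∂P/∂n|/(fρ) = 1.63×10⁻³/(1.38×10⁻⁴ × 1.06) = 11.1 m/s
Around a high, pressure-gradient force acts outward with centrifugal, so Coriolis balances both:
fV = (1/ρ)|∂P/∂n| + V²/R  →  V² − fR·V + fR·V_g = 0
With fR = 1.38×10⁻⁴ × 1094×10³ m = 151 m/s:
V = [fR − √((fR)² − 4 fR V_g)]/2 = [151 − √(151² − 4×151×11.1)]/2 = 12.1 m/s
Supergeostrophic (V > V_g = 11.1 m/s), as expected around a high.

12.1 m/s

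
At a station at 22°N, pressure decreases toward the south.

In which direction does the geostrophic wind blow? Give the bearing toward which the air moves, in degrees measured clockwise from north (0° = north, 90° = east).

The pressure-gradient force points toward the south (bearing 180°).
Geostrophic balance: in the Northern Hemisphere the Coriolis force deflects motion to the right, so the geostrophic wind blows 90° to the right of the pressure-gradient force (low pressure on the left).
Rotating 180° by 90° clockwise gives 270° — the wind blows toward the west.

270°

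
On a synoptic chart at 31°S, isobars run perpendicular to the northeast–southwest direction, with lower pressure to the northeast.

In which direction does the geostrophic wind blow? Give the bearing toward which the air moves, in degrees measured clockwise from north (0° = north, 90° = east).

The pressure-gradient force points toward the northeast (bearing 045°).
Geostrophic balance: in the Southern Hemisphere the Coriolis force deflects motion to the left, so the geostrophic wind blows 90° to the left of the pressure-gradient force (low pressure on the right).
Rotating 045° by 90° counterclockwise gives 315° — the wind blows toward the northwest.

315°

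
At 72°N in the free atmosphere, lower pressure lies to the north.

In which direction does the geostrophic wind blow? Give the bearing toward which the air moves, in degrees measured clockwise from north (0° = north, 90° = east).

The pressure-gradient force points toward the north (bearing 000°).
Geostrophic balance: in the Northern Hemisphere the Coriolis force deflects motion to the right, so the geostrophic wind blows 90° to the right of the pressure-gradient force (low pressure on the left).
Rotating 000° by 90° clockwise gives 090° — the wind blows toward the east.

090°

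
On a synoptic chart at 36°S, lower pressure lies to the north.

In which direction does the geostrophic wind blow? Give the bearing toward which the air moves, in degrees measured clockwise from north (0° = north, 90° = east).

The pressure-gradient force points toward the north (bearing 000°).
Geostrophic balance: in the Southern Hemisphere the Coriolis force deflects motion to the left, so the geostrophic wind blows 90° to the left of the pressure-gradient force (low pressure on the right).
Rotating 000° by 90° counterclockwise gives 270° — the wind blows toward the west.

270°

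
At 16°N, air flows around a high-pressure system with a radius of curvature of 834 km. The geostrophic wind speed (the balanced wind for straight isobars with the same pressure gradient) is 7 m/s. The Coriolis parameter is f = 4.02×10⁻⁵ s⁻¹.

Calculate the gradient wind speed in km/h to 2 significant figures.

36 km/h

Around a high, pressure-gradient force acts outward with centrifugal, so Coriolis balances both:
fV = (1/ρ)|∂P/∂n| + V²/R  →  V² − fR·V + fR·V_g = 0
With fR = 4.02×10⁻⁵ × 834×10³ m = 33.5 m/s:
V = [fR − √((fR)² − 4 fR V_g)]/2 = [33.5 − √(33.5² − 4×33.5×7)]/2 = 9.96 m/s
Supergeostrophic (V > V_g = 7 m/s), as expected around a high.
Converting: 9.96 m/s × 3.6 = 36 km/h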